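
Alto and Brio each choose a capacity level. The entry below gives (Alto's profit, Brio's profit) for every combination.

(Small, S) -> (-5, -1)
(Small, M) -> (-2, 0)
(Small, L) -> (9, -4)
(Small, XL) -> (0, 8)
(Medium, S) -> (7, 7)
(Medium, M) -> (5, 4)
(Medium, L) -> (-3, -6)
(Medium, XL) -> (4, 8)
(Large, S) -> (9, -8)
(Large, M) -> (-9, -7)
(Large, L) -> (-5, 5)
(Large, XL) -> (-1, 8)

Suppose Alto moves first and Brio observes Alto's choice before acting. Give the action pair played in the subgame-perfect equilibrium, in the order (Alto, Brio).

(Medium, XL)

Backward induction with Alto moving first.
- Small → Brio plays XL (best of -1, 0, -4, 8); Alto gets 0.
- Medium → Brio plays XL (best of 7, 4, -6, 8); Alto gets 4.
- Large → Brio plays XL (best of -8, -7, 5, 8); Alto gets -1.
Alto's induced payoffs are 0, 4, -1, so Alto commits to Medium. Subgame-perfect outcome: (Medium, XL) with payoffs (4, 8).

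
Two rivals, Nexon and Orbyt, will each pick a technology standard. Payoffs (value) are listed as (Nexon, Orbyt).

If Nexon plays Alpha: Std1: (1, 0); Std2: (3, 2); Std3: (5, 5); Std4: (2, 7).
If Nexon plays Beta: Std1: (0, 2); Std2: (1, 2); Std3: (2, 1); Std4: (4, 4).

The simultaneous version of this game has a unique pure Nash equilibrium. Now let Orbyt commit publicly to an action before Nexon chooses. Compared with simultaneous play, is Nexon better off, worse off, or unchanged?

better off

Solve by backward induction (Orbyt leads).
- Std1: Nexon compares 1, 0 and picks Alpha; Orbyt would get 0.
- Std2: Nexon compares 3, 1 and picks Alpha; Orbyt would get 2.
- Std3: Nexon compares 5, 2 and picks Alpha; Orbyt would get 5.
- Std4: Nexon compares 2, 4 and picks Beta; Orbyt would get 4.
Maximizing over 0, 2, 5, 4, Orbyt chooses Std3. Subgame-perfect outcome: (Alpha, Std3) with payoffs (5, 5).
Now find the simultaneous Nash equilibrium.
Nexon's best replies: Std1→Alpha; Std2→Alpha; Std3→Alpha; Std4→Beta.
Orbyt's best replies: Alpha→Std4; Beta→Std4.
Only (Beta, Std4) has each player best-responding; Nash payoffs (4, 4).
Nexon earns 5 sequentially versus 4 at the Nash outcome: better off.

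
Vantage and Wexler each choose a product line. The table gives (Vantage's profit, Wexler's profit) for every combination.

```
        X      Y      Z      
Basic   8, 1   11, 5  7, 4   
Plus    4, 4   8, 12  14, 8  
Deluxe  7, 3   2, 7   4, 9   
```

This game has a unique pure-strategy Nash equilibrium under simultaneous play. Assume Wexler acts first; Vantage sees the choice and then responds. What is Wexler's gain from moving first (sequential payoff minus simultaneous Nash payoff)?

Work backward from Vantage's decision.
- X: Vantage compares 8, 4, 7 and picks Basic; Wexler would get 1.
- Y: Vantage compares 11, 8, 2 and picks Basic; Wexler would get 5.
- Z: Vantage compares 7, 14, 4 and picks Plus; Wexler would get 8.
Maximizing over 1, 5, 8, Wexler chooses Z. Subgame-perfect outcome: (Plus, Z) with payoffs (14, 8).
Under simultaneous play:
Vantage's best replies: X→Basic; Y→Basic; Z→Plus.
Wexler's best replies: Basic→Y; Plus→Y; Deluxe→Z.
The unique mutual best reply is (Basic, Y), giving (11, 5).
Wexler's commitment gain: 8 − 5 = 3.

3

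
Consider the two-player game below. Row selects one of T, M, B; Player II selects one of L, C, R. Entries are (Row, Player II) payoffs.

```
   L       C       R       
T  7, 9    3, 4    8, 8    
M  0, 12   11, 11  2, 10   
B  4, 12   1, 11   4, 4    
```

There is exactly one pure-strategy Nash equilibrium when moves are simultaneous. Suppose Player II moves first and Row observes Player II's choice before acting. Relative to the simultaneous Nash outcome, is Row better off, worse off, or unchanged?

better off

Solve by backward induction (Player II leads).
- L → Row plays T (best of 7, 0, 4); Player II gets 9.
- C → Row plays M (best of 3, 11, 1); Player II gets 11.
- R → Row plays T (best of 8, 2, 4); Player II gets 8.
Player II's induced payoffs are 9, 11, 8, so Player II commits to C. Subgame-perfect outcome: (M, C) with payoffs (11, 11).
Now find the simultaneous Nash equilibrium.
Row's best replies: L→T; C→M; R→T.
Player II's best replies: T→L; M→L; B→L.
The unique mutual best reply is (T, L), giving (7, 9).
Row earns 11 sequentially versus 7 at the Nash outcome: better off.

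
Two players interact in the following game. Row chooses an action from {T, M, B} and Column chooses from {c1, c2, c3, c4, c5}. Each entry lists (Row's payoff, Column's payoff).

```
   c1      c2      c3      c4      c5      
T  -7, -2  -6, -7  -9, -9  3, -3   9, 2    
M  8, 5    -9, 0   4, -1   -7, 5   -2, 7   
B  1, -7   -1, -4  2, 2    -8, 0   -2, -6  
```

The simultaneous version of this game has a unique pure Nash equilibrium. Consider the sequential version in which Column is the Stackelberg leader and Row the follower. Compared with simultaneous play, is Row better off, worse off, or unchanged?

Solve by backward induction (Column leads).
- c1 → Row plays M (best of -7, 8, 1); Column gets 5.
- c2 → Row plays B (best of -6, -9, -1); Column gets -4.
- c3 → Row plays M (best of -9, 4, 2); Column gets -1.
- c4 → Row plays T (best of 3, -7, -8); Column gets -3.
- c5 → Row plays T (best of 9, -2, -2); Column gets 2.
Maximizing over 5, -4, -1, -3, 2, Column chooses c1. Subgame-perfect outcome: (M, c1) with payoffs (8, 5).
Under simultaneous play:
Row's best replies: c1→M; c2→B; c3→M; c4→T; c5→T.
Column's best replies: T→c5; M→c5; B→c3.
Only (T, c5) has each player best-responding; Nash payoffs (9, 2).
Row earns 8 sequentially versus 9 at the Nash outcome: worse off.

worse off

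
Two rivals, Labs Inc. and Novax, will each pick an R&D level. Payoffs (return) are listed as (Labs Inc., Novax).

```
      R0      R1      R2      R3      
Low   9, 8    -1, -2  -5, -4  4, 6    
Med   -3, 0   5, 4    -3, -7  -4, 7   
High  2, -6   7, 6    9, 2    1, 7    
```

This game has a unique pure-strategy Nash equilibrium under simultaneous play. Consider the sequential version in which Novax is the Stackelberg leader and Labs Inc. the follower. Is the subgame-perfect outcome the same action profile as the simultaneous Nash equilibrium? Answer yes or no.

Labs Inc. best-responds to each possible Novax move:
- R0 → Labs Inc. plays Low (best of 9, -3, 2); Novax gets 8.
- R1 → Labs Inc. plays High (best of -1, 5, 7); Novax gets 6.
- R2 → Labs Inc. plays High (best of -5, -3, 9); Novax gets 2.
- R3 → Labs Inc. plays Low (best of 4, -4, 1); Novax gets 6.
Maximizing over 8, 6, 2, 6, Novax chooses R0. Subgame-perfect outcome: (Low, R0) with payoffs (9, 8).
Under simultaneous play:
Labs Inc.'s best replies: R0→Low; R1→High; R2→High; R3→Low.
Novax's best replies: Low→R0; Med→R3; High→R3.
The unique mutual best reply is (Low, R0), giving (9, 8).
Sequential outcome (Low, R0) coincides with the Nash profile (Low, R0).

yes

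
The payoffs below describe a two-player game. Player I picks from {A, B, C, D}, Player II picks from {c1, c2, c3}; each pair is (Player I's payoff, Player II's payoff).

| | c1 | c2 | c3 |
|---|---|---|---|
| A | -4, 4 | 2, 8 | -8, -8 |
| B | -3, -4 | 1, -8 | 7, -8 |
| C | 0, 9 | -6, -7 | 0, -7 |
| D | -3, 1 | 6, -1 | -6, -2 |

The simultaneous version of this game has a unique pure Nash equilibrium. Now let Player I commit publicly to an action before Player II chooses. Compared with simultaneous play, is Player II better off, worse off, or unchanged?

worse off

Player II best-responds to each possible Player I move:
- A → Player II plays c2 (best of 4, 8, -8); Player I gets 2.
- B → Player II plays c1 (best of -4, -8, -8); Player I gets -3.
- C → Player II plays c1 (best of 9, -7, -7); Player I gets 0.
- D → Player II plays c1 (best of 1, -1, -2); Player I gets -3.
Among 2, -3, 0, -3, the best is 2 at A. Subgame-perfect outcome: (A, c2) with payoffs (2, 8).
Under simultaneous play:
Player I's best replies: c1→C; c2→D; c3→B.
Player II's best replies: A→c2; B→c1; C→c1; D→c1.
Only (C, c1) has each player best-responding; Nash payoffs (0, 9).
Player II earns 8 sequentially versus 9 at the Nash outcome: worse off.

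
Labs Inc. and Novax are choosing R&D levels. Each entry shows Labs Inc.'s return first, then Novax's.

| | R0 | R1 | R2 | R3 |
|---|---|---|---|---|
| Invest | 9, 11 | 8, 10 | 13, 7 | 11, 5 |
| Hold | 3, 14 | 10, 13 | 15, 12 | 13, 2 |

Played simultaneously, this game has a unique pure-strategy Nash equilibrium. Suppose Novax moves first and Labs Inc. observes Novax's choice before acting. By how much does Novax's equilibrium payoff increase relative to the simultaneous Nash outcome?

2

Backward induction with Novax moving first.
- R0 → Labs Inc. plays Invest (best of 9, 3); Novax gets 11.
- R1 → Labs Inc. plays Hold (best of 8, 10); Novax gets 13.
- R2 → Labs Inc. plays Hold (best of 13, 15); Novax gets 12.
- R3 → Labs Inc. plays Hold (best of 11, 13); Novax gets 2.
Among 11, 13, 12, 2, the best is 13 at R1. Subgame-perfect outcome: (Hold, R1) with payoffs (10, 13).
For the simultaneous game, intersect best replies.
Labs Inc.'s best replies: R0→Invest; R1→Hold; R2→Hold; R3→Hold.
Novax's best replies: Invest→R0; Hold→R0.
The unique mutual best reply is (Invest, R0), giving (9, 11).
Novax's commitment gain: 13 − 11 = 2.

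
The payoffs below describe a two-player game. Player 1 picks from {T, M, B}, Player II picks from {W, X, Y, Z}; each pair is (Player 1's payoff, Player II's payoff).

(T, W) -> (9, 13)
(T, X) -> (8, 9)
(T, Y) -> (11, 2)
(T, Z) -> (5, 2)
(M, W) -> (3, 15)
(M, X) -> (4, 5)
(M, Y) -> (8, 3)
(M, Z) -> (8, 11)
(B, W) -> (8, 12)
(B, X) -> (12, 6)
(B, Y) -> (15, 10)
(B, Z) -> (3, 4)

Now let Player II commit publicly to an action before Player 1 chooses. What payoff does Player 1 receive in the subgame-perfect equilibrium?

Backward induction with Player II moving first.
- W: Player 1 compares 9, 3, 8 and picks T; Player II would get 13.
- X: Player 1 compares 8, 4, 12 and picks B; Player II would get 6.
- Y: Player 1 compares 11, 8, 15 and picks B; Player II would get 10.
- Z: Player 1 compares 5, 8, 3 and picks M; Player II would get 11.
Maximizing over 13, 6, 10, 11, Player II chooses W. Subgame-perfect outcome: (T, W) with payoffs (9, 13).

9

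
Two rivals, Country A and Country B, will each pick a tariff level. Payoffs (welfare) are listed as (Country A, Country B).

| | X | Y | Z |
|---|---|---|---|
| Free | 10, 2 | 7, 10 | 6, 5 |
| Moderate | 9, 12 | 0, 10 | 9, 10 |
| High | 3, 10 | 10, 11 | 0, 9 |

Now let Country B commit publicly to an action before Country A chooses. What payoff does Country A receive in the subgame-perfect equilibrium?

Work backward from Country A's decision.
- X: BR = Free, leader payoff 2.
- Y: BR = High, leader payoff 11.
- Z: BR = Moderate, leader payoff 10.
Country B's induced payoffs are 2, 11, 10, so Country B commits to Y. Subgame-perfect outcome: (High, Y) with payoffs (10, 11).

10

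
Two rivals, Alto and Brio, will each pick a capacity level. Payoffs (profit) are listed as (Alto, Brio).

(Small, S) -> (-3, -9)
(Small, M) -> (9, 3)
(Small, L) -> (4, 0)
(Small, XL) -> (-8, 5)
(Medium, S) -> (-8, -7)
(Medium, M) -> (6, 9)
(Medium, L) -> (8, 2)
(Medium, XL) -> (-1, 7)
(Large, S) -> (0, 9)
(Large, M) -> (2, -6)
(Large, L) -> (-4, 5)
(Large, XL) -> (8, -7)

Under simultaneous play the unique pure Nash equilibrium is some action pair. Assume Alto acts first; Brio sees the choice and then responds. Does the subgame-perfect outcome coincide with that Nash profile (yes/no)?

Brio best-responds to each possible Alto move:
- Small: Brio compares -9, 3, 0, 5 and picks XL; Alto would get -8.
- Medium: Brio compares -7, 9, 2, 7 and picks M; Alto would get 6.
- Large: Brio compares 9, -6, 5, -7 and picks S; Alto would get 0.
Alto's induced payoffs are -8, 6, 0, so Alto commits to Medium. Subgame-perfect outcome: (Medium, M) with payoffs (6, 9).
For the simultaneous game, intersect best replies.
Alto's best replies: S→Large; M→Small; L→Medium; XL→Large.
Brio's best replies: Small→XL; Medium→M; Large→S.
The unique mutual best reply is (Large, S), giving (0, 9).
Sequential outcome (Medium, M) differs from the Nash profile (Large, S).

no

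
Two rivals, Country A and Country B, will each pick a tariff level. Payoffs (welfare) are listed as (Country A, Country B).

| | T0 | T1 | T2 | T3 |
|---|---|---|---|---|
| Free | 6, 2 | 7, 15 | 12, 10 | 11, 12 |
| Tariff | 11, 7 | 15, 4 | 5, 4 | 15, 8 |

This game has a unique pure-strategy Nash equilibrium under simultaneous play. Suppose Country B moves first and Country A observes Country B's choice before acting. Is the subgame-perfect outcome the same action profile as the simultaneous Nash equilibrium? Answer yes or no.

Work backward from Country A's decision.
- T0: BR = Tariff, leader payoff 7.
- T1: BR = Tariff, leader payoff 4.
- T2: BR = Free, leader payoff 10.
- T3: BR = Tariff, leader payoff 8.
Country B's induced payoffs are 7, 4, 10, 8, so Country B commits to T2. Subgame-perfect outcome: (Free, T2) with payoffs (12, 10).
For the simultaneous game, intersect best replies.
Country A's best replies: T0→Tariff; T1→Tariff; T2→Free; T3→Tariff.
Country B's best replies: Free→T1; Tariff→T3.
Only (Tariff, T3) has each player best-responding; Nash payoffs (15, 8).
Sequential outcome (Free, T2) differs from the Nash profile (Tariff, T3).

no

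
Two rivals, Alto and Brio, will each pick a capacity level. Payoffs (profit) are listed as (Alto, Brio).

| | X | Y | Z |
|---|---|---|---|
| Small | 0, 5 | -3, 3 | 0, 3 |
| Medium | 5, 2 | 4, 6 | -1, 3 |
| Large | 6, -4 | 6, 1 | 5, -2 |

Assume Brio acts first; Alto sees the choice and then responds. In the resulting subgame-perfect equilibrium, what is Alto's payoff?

Work backward from Alto's decision.
- X: BR = Large, leader payoff -4.
- Y: BR = Large, leader payoff 1.
- Z: BR = Large, leader payoff -2.
Among -4, 1, -2, the best is 1 at Y. Subgame-perfect outcome: (Large, Y) with payoffs (6, 1).

6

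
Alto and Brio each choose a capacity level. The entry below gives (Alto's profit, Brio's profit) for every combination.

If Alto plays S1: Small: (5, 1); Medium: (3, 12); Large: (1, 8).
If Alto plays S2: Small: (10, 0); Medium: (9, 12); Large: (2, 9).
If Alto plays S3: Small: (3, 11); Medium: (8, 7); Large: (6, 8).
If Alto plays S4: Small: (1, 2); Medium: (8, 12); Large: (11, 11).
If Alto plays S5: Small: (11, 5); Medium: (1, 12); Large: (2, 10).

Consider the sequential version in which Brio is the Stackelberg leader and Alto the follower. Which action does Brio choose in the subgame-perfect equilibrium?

Medium

Backward induction with Brio moving first.
- Small → Alto plays S5 (best of 5, 10, 3, 1, 11); Brio gets 5.
- Medium → Alto plays S2 (best of 3, 9, 8, 8, 1); Brio gets 12.
- Large → Alto plays S4 (best of 1, 2, 6, 11, 2); Brio gets 11.
Among 5, 12, 11, the best is 12 at Medium. Subgame-perfect outcome: (S2, Medium) with payoffs (9, 12).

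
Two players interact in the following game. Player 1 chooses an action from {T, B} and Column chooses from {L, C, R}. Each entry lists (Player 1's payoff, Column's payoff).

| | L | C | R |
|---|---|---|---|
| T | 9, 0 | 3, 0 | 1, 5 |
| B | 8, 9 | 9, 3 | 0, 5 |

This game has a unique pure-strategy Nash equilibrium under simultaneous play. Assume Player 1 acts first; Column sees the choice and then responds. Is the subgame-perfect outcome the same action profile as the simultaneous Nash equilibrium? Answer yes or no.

Backward induction with Player 1 moving first.
- T: BR = R, leader payoff 1.
- B: BR = L, leader payoff 8.
Maximizing over 1, 8, Player 1 chooses B. Subgame-perfect outcome: (B, L) with payoffs (8, 9).
For the simultaneous game, intersect best replies.
Player 1's best replies: L→T; C→B; R→T.
Column's best replies: T→R; B→L.
The unique mutual best reply is (T, R), giving (1, 5).
Sequential outcome (B, L) differs from the Nash profile (T, R).

no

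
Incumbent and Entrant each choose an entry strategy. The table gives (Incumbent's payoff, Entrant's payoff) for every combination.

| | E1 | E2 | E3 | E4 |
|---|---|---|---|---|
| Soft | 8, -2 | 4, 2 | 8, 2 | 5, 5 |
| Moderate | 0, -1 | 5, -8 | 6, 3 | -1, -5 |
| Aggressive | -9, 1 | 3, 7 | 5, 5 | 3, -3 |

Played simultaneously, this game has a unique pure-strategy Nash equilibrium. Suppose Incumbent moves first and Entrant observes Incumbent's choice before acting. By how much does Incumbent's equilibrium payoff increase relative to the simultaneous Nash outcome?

1

Backward induction with Incumbent moving first.
- Soft: BR = E4, leader payoff 5.
- Moderate: BR = E3, leader payoff 6.
- Aggressive: BR = E2, leader payoff 3.
Maximizing over 5, 6, 3, Incumbent chooses Moderate. Subgame-perfect outcome: (Moderate, E3) with payoffs (6, 3).
Now find the simultaneous Nash equilibrium.
Incumbent's best replies: E1→Soft; E2→Moderate; E3→Soft; E4→Soft.
Entrant's best replies: Soft→E4; Moderate→E3; Aggressive→E2.
The unique mutual best reply is (Soft, E4), giving (5, 5).
Incumbent's commitment gain: 6 − 5 = 1.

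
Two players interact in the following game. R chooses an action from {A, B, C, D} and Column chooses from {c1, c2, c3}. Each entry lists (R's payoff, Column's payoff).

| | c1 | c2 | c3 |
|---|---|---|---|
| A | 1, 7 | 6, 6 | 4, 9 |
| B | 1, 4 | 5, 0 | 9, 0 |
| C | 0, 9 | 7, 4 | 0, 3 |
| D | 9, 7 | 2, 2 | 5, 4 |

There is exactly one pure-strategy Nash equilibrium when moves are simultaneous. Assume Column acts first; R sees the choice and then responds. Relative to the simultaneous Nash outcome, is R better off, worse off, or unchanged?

unchanged

R best-responds to each possible Column move:
- c1 → R plays D (best of 1, 1, 0, 9); Column gets 7.
- c2 → R plays C (best of 6, 5, 7, 2); Column gets 4.
- c3 → R plays B (best of 4, 9, 0, 5); Column gets 0.
Among 7, 4, 0, the best is 7 at c1. Subgame-perfect outcome: (D, c1) with payoffs (9, 7).
Under simultaneous play:
R's best replies: c1→D; c2→C; c3→B.
Column's best replies: A→c3; B→c1; C→c1; D→c1.
Only (D, c1) has each player best-responding; Nash payoffs (9, 7).
R earns 9 sequentially versus 9 at the Nash outcome: unchanged.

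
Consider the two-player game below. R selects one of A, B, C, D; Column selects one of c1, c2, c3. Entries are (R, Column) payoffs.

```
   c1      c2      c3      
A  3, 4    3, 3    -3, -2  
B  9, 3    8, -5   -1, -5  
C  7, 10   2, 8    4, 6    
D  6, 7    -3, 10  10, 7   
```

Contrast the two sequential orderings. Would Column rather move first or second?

first

If R leads: Column's best replies are A→c1, B→c1, C→c1, D→c2; R's induced payoffs 3, 9, 7, -3; outcome (B, c1), payoffs (9, 3).
If Column leads: R's best replies are c1→B, c2→B, c3→D; Column's induced payoffs 3, -5, 7; outcome (D, c3), payoffs (10, 7).
Column gets 7 moving first and 3 moving second, so Column prefers to move first.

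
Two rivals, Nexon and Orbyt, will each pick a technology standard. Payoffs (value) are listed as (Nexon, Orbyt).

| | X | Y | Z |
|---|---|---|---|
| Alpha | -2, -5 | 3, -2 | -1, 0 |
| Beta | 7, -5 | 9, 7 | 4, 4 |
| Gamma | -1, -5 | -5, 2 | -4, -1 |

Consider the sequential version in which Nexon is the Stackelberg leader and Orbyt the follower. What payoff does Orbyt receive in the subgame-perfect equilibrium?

7

Work backward from Orbyt's decision.
- Alpha → Orbyt plays Z (best of -5, -2, 0); Nexon gets -1.
- Beta → Orbyt plays Y (best of -5, 7, 4); Nexon gets 9.
- Gamma → Orbyt plays Y (best of -5, 2, -1); Nexon gets -5.
Maximizing over -1, 9, -5, Nexon chooses Beta. Subgame-perfect outcome: (Beta, Y) with payoffs (9, 7).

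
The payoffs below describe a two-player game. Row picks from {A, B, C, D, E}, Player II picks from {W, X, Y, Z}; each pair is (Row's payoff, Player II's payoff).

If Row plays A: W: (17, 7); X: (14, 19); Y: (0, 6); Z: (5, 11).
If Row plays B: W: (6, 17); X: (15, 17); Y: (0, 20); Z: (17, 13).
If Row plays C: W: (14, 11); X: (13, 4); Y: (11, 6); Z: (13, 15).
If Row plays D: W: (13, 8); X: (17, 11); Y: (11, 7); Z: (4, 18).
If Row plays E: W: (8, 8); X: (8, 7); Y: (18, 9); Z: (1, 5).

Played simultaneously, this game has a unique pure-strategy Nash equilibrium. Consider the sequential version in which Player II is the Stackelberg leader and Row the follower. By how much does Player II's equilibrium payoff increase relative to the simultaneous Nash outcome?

Work backward from Row's decision.
- W: BR = A, leader payoff 7.
- X: BR = D, leader payoff 11.
- Y: BR = E, leader payoff 9.
- Z: BR = B, leader payoff 13.
Player II's induced payoffs are 7, 11, 9, 13, so Player II commits to Z. Subgame-perfect outcome: (B, Z) with payoffs (17, 13).
Under simultaneous play:
Row's best replies: W→A; X→D; Y→E; Z→B.
Player II's best replies: A→X; B→Y; C→Z; D→Z; E→Y.
The unique mutual best reply is (E, Y), giving (18, 9).
Player II's commitment gain: 13 − 9 = 4.

4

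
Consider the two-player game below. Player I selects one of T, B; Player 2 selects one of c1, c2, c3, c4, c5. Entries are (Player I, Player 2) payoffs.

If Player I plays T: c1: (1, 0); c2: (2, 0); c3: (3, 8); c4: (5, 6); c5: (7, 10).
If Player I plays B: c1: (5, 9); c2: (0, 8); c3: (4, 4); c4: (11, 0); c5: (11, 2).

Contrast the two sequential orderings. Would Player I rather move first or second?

If Player I leads: Player 2's best replies are T→c5, B→c1; Player I's induced payoffs 7, 5; outcome (T, c5), payoffs (7, 10).
If Player 2 leads: Player I's best replies are c1→B, c2→T, c3→B, c4→B, c5→B; Player 2's induced payoffs 9, 0, 4, 0, 2; outcome (B, c1), payoffs (5, 9).
Player I gets 7 moving first and 5 moving second, so Player I prefers to move first.

first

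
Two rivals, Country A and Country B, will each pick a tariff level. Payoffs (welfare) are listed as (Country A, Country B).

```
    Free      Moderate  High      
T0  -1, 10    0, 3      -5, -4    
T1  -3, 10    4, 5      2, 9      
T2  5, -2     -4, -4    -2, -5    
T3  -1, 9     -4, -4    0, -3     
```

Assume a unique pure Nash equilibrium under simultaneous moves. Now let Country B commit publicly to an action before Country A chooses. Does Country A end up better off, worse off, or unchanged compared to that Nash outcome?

worse off

Work backward from Country A's decision.
- Free: Country A compares -1, -3, 5, -1 and picks T2; Country B would get -2.
- Moderate: Country A compares 0, 4, -4, -4 and picks T1; Country B would get 5.
- High: Country A compares -5, 2, -2, 0 and picks T1; Country B would get 9.
Maximizing over -2, 5, 9, Country B chooses High. Subgame-perfect outcome: (T1, High) with payoffs (2, 9).
Now find the simultaneous Nash equilibrium.
Country A's best replies: Free→T2; Moderate→T1; High→T1.
Country B's best replies: T0→Free; T1→Free; T2→Free; T3→Free.
Only (T2, Free) has each player best-responding; Nash payoffs (5, -2).
Country A earns 2 sequentially versus 5 at the Nash outcome: worse off.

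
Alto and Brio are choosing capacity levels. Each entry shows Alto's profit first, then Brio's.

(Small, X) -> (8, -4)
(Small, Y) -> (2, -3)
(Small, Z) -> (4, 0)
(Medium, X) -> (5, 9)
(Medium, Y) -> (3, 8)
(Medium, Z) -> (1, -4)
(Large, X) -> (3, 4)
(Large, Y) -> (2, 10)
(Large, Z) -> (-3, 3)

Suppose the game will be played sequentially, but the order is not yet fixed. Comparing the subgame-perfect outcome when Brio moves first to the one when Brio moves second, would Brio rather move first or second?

If Alto leads: Brio's best replies are Small→Z, Medium→X, Large→Y; Alto's induced payoffs 4, 5, 2; outcome (Medium, X), payoffs (5, 9).
If Brio leads: Alto's best replies are X→Small, Y→Medium, Z→Small; Brio's induced payoffs -4, 8, 0; outcome (Medium, Y), payoffs (3, 8).
Brio gets 8 moving first and 9 moving second, so Brio prefers to move second.

second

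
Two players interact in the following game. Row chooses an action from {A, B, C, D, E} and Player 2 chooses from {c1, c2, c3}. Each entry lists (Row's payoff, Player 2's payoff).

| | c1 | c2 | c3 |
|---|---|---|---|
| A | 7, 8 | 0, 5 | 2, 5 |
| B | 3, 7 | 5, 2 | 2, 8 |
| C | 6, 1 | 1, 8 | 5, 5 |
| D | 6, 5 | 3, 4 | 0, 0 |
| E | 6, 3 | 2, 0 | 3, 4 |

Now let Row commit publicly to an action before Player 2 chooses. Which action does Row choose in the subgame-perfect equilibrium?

Work backward from Player 2's decision.
- A: BR = c1, leader payoff 7.
- B: BR = c3, leader payoff 2.
- C: BR = c2, leader payoff 1.
- D: BR = c1, leader payoff 6.
- E: BR = c3, leader payoff 3.
Among 7, 2, 1, 6, 3, the best is 7 at A. Subgame-perfect outcome: (A, c1) with payoffs (7, 8).

A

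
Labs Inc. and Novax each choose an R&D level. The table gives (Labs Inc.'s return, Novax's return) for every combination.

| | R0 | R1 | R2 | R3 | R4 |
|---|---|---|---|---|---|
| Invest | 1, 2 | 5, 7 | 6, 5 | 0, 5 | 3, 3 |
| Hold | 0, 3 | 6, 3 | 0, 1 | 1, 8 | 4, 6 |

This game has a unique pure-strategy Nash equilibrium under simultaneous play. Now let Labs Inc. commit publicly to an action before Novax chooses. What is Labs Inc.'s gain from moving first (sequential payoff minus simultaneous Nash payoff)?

4

Backward induction with Labs Inc. moving first.
- Invest: Novax compares 2, 7, 5, 5, 3 and picks R1; Labs Inc. would get 5.
- Hold: Novax compares 3, 3, 1, 8, 6 and picks R3; Labs Inc. would get 1.
Labs Inc.'s induced payoffs are 5, 1, so Labs Inc. commits to Invest. Subgame-perfect outcome: (Invest, R1) with payoffs (5, 7).
Under simultaneous play:
Labs Inc.'s best replies: R0→Invest; R1→Hold; R2→Invest; R3→Hold; R4→Hold.
Novax's best replies: Invest→R1; Hold→R3.
Only (Hold, R3) has each player best-responding; Nash payoffs (1, 8).
Labs Inc.'s commitment gain: 5 − 1 = 4.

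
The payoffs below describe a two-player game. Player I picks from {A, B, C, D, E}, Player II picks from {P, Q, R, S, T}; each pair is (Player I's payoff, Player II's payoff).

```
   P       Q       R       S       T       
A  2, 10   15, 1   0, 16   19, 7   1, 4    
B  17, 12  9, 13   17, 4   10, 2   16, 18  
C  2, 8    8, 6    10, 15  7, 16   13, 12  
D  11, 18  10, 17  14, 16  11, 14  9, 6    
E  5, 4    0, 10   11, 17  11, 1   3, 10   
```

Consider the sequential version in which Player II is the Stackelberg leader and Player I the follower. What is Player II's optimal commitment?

T

Solve by backward induction (Player II leads).
- P: BR = B, leader payoff 12.
- Q: BR = A, leader payoff 1.
- R: BR = B, leader payoff 4.
- S: BR = A, leader payoff 7.
- T: BR = B, leader payoff 18.
Player II's induced payoffs are 12, 1, 4, 7, 18, so Player II commits to T. Subgame-perfect outcome: (B, T) with payoffs (16, 18).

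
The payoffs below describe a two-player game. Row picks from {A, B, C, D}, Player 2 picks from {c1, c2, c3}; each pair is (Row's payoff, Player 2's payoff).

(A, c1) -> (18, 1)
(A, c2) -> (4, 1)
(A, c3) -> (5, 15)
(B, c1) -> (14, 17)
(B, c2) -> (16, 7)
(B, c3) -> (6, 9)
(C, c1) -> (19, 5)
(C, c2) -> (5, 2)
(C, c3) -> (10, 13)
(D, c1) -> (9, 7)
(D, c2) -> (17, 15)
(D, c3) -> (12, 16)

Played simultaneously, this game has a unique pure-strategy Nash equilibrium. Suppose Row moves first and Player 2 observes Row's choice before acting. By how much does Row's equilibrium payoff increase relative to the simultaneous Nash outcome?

2

Work backward from Player 2's decision.
- A: BR = c3, leader payoff 5.
- B: BR = c1, leader payoff 14.
- C: BR = c3, leader payoff 10.
- D: BR = c3, leader payoff 12.
Row's induced payoffs are 5, 14, 10, 12, so Row commits to B. Subgame-perfect outcome: (B, c1) with payoffs (14, 17).
Under simultaneous play:
Row's best replies: c1→C; c2→D; c3→D.
Player 2's best replies: A→c3; B→c1; C→c3; D→c3.
The unique mutual best reply is (D, c3), giving (12, 16).
Row's commitment gain: 14 − 12 = 2.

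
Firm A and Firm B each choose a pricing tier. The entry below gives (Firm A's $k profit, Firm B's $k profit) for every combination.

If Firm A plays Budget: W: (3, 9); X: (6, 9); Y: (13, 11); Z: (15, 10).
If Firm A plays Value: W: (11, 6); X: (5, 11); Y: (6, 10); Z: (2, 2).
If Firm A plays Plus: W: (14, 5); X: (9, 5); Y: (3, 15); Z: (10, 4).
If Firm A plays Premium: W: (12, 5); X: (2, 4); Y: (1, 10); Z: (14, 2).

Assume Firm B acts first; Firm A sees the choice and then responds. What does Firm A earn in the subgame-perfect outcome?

Solve by backward induction (Firm B leads).
- W: BR = Plus, leader payoff 5.
- X: BR = Plus, leader payoff 5.
- Y: BR = Budget, leader payoff 11.
- Z: BR = Budget, leader payoff 10.
Firm B's induced payoffs are 5, 5, 11, 10, so Firm B commits to Y. Subgame-perfect outcome: (Budget, Y) with payoffs (13, 11).

13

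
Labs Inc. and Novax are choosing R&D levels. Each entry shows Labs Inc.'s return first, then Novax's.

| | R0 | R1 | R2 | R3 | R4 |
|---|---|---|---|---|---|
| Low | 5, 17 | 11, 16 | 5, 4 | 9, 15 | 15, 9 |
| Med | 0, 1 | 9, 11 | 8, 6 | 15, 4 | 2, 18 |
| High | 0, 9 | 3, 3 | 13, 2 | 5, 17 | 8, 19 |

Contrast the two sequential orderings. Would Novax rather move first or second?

If Labs Inc. leads: Novax's best replies are Low→R0, Med→R4, High→R4; Labs Inc.'s induced payoffs 5, 2, 8; outcome (High, R4), payoffs (8, 19).
If Novax leads: Labs Inc.'s best replies are R0→Low, R1→Low, R2→High, R3→Med, R4→Low; Novax's induced payoffs 17, 16, 2, 4, 9; outcome (Low, R0), payoffs (5, 17).
Novax gets 17 moving first and 19 moving second, so Novax prefers to move second.

second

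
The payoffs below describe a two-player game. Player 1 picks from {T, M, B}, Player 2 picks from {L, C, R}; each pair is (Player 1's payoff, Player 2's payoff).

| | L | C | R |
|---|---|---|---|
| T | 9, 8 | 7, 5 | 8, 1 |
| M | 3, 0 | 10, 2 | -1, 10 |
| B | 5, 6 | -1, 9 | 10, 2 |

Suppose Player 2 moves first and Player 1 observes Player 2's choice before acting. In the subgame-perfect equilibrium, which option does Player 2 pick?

Work backward from Player 1's decision.
- L → Player 1 plays T (best of 9, 3, 5); Player 2 gets 8.
- C → Player 1 plays M (best of 7, 10, -1); Player 2 gets 2.
- R → Player 1 plays B (best of 8, -1, 10); Player 2 gets 2.
Player 2's induced payoffs are 8, 2, 2, so Player 2 commits to L. Subgame-perfect outcome: (T, L) with payoffs (9, 8).

L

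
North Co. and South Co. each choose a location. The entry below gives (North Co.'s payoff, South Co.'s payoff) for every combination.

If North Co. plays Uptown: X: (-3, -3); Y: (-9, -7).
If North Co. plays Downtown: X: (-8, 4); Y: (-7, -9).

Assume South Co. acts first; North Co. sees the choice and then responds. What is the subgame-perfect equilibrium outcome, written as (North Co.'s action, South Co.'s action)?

(Uptown, X)

Work backward from North Co.'s decision.
- X: North Co. compares -3, -8 and picks Uptown; South Co. would get -3.
- Y: North Co. compares -9, -7 and picks Downtown; South Co. would get -9.
Maximizing over -3, -9, South Co. chooses X. Subgame-perfect outcome: (Uptown, X) with payoffs (-3, -3).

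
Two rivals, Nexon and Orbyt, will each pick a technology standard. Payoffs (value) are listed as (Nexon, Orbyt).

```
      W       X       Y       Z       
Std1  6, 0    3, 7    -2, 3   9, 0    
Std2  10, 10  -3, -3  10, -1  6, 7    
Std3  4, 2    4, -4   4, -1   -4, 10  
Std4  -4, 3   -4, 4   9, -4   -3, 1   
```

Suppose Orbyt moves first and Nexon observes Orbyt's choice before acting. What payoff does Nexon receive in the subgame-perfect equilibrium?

10

Nexon best-responds to each possible Orbyt move:
- W → Nexon plays Std2 (best of 6, 10, 4, -4); Orbyt gets 10.
- X → Nexon plays Std3 (best of 3, -3, 4, -4); Orbyt gets -4.
- Y → Nexon plays Std2 (best of -2, 10, 4, 9); Orbyt gets -1.
- Z → Nexon plays Std1 (best of 9, 6, -4, -3); Orbyt gets 0.
Among 10, -4, -1, 0, the best is 10 at W. Subgame-perfect outcome: (Std2, W) with payoffs (10, 10).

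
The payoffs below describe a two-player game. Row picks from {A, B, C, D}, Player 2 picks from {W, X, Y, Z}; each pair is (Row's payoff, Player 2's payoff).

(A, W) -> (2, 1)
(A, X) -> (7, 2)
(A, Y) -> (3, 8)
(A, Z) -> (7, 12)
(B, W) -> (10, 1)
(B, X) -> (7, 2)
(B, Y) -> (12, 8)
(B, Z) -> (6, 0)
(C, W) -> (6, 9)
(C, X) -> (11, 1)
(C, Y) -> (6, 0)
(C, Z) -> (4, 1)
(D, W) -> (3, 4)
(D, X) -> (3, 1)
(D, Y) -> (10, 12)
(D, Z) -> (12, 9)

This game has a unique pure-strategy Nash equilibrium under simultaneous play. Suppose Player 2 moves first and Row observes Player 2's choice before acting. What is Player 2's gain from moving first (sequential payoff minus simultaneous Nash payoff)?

1

Backward induction with Player 2 moving first.
- W: BR = B, leader payoff 1.
- X: BR = C, leader payoff 1.
- Y: BR = B, leader payoff 8.
- Z: BR = D, leader payoff 9.
Maximizing over 1, 1, 8, 9, Player 2 chooses Z. Subgame-perfect outcome: (D, Z) with payoffs (12, 9).
Under simultaneous play:
Row's best replies: W→B; X→C; Y→B; Z→D.
Player 2's best replies: A→Z; B→Y; C→W; D→Y.
The unique mutual best reply is (B, Y), giving (12, 8).
Player 2's commitment gain: 9 − 8 = 1.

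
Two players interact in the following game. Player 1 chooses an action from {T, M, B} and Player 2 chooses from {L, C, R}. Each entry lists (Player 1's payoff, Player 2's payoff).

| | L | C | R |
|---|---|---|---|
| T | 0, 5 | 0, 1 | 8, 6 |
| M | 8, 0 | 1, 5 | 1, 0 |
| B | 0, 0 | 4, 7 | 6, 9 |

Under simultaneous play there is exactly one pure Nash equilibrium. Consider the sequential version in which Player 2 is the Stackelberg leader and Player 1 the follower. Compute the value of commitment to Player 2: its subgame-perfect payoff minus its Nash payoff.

1

Solve by backward induction (Player 2 leads).
- L: Player 1 compares 0, 8, 0 and picks M; Player 2 would get 0.
- C: Player 1 compares 0, 1, 4 and picks B; Player 2 would get 7.
- R: Player 1 compares 8, 1, 6 and picks T; Player 2 would get 6.
Among 0, 7, 6, the best is 7 at C. Subgame-perfect outcome: (B, C) with payoffs (4, 7).
For the simultaneous game, intersect best replies.
Player 1's best replies: L→M; C→B; R→T.
Player 2's best replies: T→R; M→C; B→R.
Only (T, R) has each player best-responding; Nash payoffs (8, 6).
Player 2's commitment gain: 7 − 6 = 1.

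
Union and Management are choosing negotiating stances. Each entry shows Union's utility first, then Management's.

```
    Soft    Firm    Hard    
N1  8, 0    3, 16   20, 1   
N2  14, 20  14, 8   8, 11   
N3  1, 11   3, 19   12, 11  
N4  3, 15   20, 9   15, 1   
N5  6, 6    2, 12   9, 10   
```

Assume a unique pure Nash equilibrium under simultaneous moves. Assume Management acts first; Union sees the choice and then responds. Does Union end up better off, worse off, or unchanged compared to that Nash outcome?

unchanged

Solve by backward induction (Management leads).
- Soft → Union plays N2 (best of 8, 14, 1, 3, 6); Management gets 20.
- Firm → Union plays N4 (best of 3, 14, 3, 20, 2); Management gets 9.
- Hard → Union plays N1 (best of 20, 8, 12, 15, 9); Management gets 1.
Management's induced payoffs are 20, 9, 1, so Management commits to Soft. Subgame-perfect outcome: (N2, Soft) with payoffs (14, 20).
For the simultaneous game, intersect best replies.
Union's best replies: Soft→N2; Firm→N4; Hard→N1.
Management's best replies: N1→Firm; N2→Soft; N3→Firm; N4→Soft; N5→Firm.
Only (N2, Soft) has each player best-responding; Nash payoffs (14, 20).
Union earns 14 sequentially versus 14 at the Nash outcome: unchanged.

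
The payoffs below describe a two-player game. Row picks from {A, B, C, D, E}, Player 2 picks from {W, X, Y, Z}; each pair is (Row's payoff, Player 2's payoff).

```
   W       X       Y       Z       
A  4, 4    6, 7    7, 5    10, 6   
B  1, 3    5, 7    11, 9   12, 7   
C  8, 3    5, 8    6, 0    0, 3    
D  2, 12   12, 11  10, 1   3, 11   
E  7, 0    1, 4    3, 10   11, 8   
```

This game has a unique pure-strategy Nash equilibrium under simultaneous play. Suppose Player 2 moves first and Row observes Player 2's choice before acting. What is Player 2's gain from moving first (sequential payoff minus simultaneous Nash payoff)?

Backward induction with Player 2 moving first.
- W: BR = C, leader payoff 3.
- X: BR = D, leader payoff 11.
- Y: BR = B, leader payoff 9.
- Z: BR = B, leader payoff 7.
Maximizing over 3, 11, 9, 7, Player 2 chooses X. Subgame-perfect outcome: (D, X) with payoffs (12, 11).
Now find the simultaneous Nash equilibrium.
Row's best replies: W→C; X→D; Y→B; Z→B.
Player 2's best replies: A→X; B→Y; C→X; D→W; E→Y.
Only (B, Y) has each player best-responding; Nash payoffs (11, 9).
Player 2's commitment gain: 11 − 9 = 2.

2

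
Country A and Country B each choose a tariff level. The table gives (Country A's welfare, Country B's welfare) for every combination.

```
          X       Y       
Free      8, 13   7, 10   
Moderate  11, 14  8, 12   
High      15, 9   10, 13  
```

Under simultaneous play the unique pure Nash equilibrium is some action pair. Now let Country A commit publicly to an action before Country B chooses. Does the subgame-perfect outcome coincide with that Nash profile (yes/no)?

Backward induction with Country A moving first.
- Free: BR = X, leader payoff 8.
- Moderate: BR = X, leader payoff 11.
- High: BR = Y, leader payoff 10.
Country A's induced payoffs are 8, 11, 10, so Country A commits to Moderate. Subgame-perfect outcome: (Moderate, X) with payoffs (11, 14).
For the simultaneous game, intersect best replies.
Country A's best replies: X→High; Y→High.
Country B's best replies: Free→X; Moderate→X; High→Y.
Only (High, Y) has each player best-responding; Nash payoffs (10, 13).
Sequential outcome (Moderate, X) differs from the Nash profile (High, Y).

no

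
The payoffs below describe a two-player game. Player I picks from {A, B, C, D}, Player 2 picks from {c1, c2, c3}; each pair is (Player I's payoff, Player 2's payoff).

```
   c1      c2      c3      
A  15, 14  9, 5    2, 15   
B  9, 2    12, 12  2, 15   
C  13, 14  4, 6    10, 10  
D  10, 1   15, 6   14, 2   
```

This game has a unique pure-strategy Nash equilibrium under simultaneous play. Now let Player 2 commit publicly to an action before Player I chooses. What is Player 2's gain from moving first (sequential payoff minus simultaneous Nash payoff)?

8

Backward induction with Player 2 moving first.
- c1: Player I compares 15, 9, 13, 10 and picks A; Player 2 would get 14.
- c2: Player I compares 9, 12, 4, 15 and picks D; Player 2 would get 6.
- c3: Player I compares 2, 2, 10, 14 and picks D; Player 2 would get 2.
Maximizing over 14, 6, 2, Player 2 chooses c1. Subgame-perfect outcome: (A, c1) with payoffs (15, 14).
Now find the simultaneous Nash equilibrium.
Player I's best replies: c1→A; c2→D; c3→D.
Player 2's best replies: A→c3; B→c3; C→c1; D→c2.
The unique mutual best reply is (D, c2), giving (15, 6).
Player 2's commitment gain: 14 − 6 = 8.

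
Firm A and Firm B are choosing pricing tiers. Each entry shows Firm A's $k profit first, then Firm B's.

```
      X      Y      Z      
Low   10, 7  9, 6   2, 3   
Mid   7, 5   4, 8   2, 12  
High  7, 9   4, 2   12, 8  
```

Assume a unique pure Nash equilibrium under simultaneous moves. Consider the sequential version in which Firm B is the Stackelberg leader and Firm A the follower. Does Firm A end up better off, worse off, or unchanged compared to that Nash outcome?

better off

Firm A best-responds to each possible Firm B move:
- X: BR = Low, leader payoff 7.
- Y: BR = Low, leader payoff 6.
- Z: BR = High, leader payoff 8.
Firm B's induced payoffs are 7, 6, 8, so Firm B commits to Z. Subgame-perfect outcome: (High, Z) with payoffs (12, 8).
Now find the simultaneous Nash equilibrium.
Firm A's best replies: X→Low; Y→Low; Z→High.
Firm B's best replies: Low→X; Mid→Z; High→X.
Only (Low, X) has each player best-responding; Nash payoffs (10, 7).
Firm A earns 12 sequentially versus 10 at the Nash outcome: better off.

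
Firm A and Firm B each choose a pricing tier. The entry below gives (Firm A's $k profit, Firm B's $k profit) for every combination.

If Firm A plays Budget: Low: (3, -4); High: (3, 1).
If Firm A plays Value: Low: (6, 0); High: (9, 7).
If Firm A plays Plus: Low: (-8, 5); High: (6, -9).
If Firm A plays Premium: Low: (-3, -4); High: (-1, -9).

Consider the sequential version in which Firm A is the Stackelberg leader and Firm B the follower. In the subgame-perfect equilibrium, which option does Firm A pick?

Firm B best-responds to each possible Firm A move:
- Budget: Firm B compares -4, 1 and picks High; Firm A would get 3.
- Value: Firm B compares 0, 7 and picks High; Firm A would get 9.
- Plus: Firm B compares 5, -9 and picks Low; Firm A would get -8.
- Premium: Firm B compares -4, -9 and picks Low; Firm A would get -3.
Maximizing over 3, 9, -8, -3, Firm A chooses Value. Subgame-perfect outcome: (Value, High) with payoffs (9, 7).

Value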